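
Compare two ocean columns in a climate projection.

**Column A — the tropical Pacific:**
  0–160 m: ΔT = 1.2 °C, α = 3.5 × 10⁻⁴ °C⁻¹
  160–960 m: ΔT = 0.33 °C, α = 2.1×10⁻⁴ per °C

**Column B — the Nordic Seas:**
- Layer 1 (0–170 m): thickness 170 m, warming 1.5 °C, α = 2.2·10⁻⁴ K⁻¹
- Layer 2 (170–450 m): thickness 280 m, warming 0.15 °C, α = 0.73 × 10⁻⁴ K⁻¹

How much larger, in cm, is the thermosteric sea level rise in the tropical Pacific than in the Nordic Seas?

A 0–160 m: 3.5×10⁻⁴ × 160 × 1.2 = 0.06720 m
A 160–960 m: 0.33 × 800 × 2.1×10⁻⁴ = 0.05544 m
A total: 0.12264 m
B 0–170 m: 170 × 2.2×10⁻⁴ × 1.5 = 0.05610 m
B 170–450 m: 0.15 × 280 × 0.73×10⁻⁴ = 0.003066 m
B total: 0.059166 m
Difference: 0.12264 − 0.059166 = 0.063474 m

Δh_A − Δh_B ≈ 6.35 cm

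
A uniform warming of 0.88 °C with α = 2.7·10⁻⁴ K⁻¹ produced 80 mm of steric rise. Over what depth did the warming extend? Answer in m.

about 340 m

H = Δh/(αΔT) = 0.08 / (2.7×10⁻⁴ × 0.88) ≈ 336.7 m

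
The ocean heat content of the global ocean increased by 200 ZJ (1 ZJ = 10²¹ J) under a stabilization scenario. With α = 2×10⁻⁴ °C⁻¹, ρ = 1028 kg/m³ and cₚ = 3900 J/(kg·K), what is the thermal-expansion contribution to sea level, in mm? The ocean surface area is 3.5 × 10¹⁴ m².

Per unit area: Q = 200×10²¹ / (3.5×10¹⁴) ≈ 5.714×10⁸ J/m²
Δh = αQ/(ρcₚ) = 2×10⁻⁴ × 5.714×10⁸ / (1028 × 3900) ≈ 0.028504 m

28.5 mm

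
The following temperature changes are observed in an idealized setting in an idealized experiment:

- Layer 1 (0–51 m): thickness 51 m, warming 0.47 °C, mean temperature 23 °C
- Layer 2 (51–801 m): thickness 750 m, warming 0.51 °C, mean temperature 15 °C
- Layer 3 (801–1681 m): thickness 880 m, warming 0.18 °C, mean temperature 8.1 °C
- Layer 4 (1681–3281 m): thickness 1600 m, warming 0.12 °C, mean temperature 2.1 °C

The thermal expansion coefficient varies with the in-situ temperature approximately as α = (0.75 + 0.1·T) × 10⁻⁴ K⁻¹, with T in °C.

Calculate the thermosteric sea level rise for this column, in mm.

Layer 1: α = (0.75 + 0.1×23)×10⁻⁴ = 3.05×10⁻⁴ K⁻¹
Layer 2: α = (0.75 + 0.1×15)×10⁻⁴ = 2.25×10⁻⁴ K⁻¹
Layer 3: α = (0.75 + 0.1×8.1)×10⁻⁴ = 1.56×10⁻⁴ K⁻¹
Layer 4: α = (0.75 + 0.1×2.1)×10⁻⁴ = 0.96×10⁻⁴ K⁻¹
0–51 m: 51 × 3.05×10⁻⁴ × 0.47 = 0.00731085 m
Layer 2: 2.25×10⁻⁴ × 750 × 0.51 = 0.0860625 m
0.18 × 1.56×10⁻⁴ × 880 = 0.0247104 m
Layer 4: 1600 × 0.12 × 0.96×10⁻⁴ = 0.018432 m
Δh = 0.00731085 + 0.0860625 + 0.0247104 + 0.018432 = 0.13651575 m ≈ 137 mm

137 mm of thermosteric rise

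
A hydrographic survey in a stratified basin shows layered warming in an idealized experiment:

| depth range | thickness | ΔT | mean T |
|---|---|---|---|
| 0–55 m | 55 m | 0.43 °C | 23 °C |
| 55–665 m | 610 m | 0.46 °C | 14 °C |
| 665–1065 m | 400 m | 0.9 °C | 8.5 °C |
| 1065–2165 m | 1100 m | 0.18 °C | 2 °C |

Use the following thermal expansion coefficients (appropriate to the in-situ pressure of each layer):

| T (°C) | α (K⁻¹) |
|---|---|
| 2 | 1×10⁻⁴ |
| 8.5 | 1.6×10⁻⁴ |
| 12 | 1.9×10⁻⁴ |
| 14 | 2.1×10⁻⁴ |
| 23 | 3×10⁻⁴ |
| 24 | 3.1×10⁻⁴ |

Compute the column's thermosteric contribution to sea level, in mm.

143 mm

Layer 1 at 23 °C → α = 3×10⁻⁴ K⁻¹
Layer 2 at 14 °C → α = 2.1×10⁻⁴ K⁻¹
Layer 3 at 8.5 °C → α = 1.6×10⁻⁴ K⁻¹
Layer 4 at 2 °C → α = 1×10⁻⁴ K⁻¹
0.43 × 55 × 3×10⁻⁴ = 0.007095 m
2.1×10⁻⁴ × 0.46 × 610 = 0.058926 m
Layer 3: 400 × 1.6×10⁻⁴ × 0.9 = 0.05760 m
Layer 4: 1100 × 0.18 × 1×10⁻⁴ = 0.01980 m
Δh = 0.007095 + 0.058926 + 0.05760 + 0.01980 = 0.143421 m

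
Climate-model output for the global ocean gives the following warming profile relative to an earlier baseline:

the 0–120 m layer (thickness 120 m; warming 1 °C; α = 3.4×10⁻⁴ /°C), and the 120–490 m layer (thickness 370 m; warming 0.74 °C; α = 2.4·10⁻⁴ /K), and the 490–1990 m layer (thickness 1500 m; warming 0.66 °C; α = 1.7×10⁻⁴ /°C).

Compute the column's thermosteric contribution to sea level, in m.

Δh = 0.275 m

0–120 m: 120 × 3.4×10⁻⁴ × 1 = 0.04080 m
0.74 × 370 × 2.4×10⁻⁴ = 0.065712 m
490–1990 m: 1500 × 1.7×10⁻⁴ × 0.66 = 0.16830 m
Δh = 0.04080 + 0.065712 + 0.16830 = 0.274812 m ≈ 0.275 m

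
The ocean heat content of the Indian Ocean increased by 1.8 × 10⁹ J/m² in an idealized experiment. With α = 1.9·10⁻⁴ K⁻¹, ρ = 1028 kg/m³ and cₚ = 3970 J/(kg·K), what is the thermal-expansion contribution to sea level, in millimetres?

about 83.8 mm

Δh = αQ/(ρcₚ) = 1.9×10⁻⁴ × 1.8×10⁹ / (1028 × 3970) ≈ 0.08380 m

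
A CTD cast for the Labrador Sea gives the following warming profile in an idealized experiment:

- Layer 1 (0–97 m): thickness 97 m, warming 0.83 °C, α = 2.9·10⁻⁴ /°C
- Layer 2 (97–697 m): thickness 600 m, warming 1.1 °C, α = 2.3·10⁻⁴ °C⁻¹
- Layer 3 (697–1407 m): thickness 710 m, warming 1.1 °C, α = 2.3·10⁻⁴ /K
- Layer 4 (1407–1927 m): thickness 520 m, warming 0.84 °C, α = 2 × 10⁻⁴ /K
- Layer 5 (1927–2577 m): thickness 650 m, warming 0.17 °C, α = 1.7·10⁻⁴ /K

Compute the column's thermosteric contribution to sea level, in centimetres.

0–97 m: 2.9×10⁻⁴ × 0.83 × 97 = 0.0233479 m
97–697 m: 1.1 × 600 × 2.3×10⁻⁴ = 0.15180 m
697–1407 m: 1.1 × 2.3×10⁻⁴ × 710 = 0.17963 m
1407–1927 m: 0.84 × 520 × 2×10⁻⁴ = 0.08736 m
1.7×10⁻⁴ × 650 × 0.17 = 0.018785 m
Δh = 0.0233479 + 0.15180 + 0.17963 + 0.08736 + 0.018785 = 0.4609229 m ≈ 46.1 cm

46.1 cm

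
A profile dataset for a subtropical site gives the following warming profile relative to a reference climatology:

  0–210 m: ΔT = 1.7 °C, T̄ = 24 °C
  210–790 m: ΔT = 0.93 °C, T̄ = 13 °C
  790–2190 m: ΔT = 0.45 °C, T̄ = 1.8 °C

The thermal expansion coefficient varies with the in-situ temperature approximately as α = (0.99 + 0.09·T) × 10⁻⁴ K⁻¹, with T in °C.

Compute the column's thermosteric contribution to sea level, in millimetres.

about 302 mm

Layer 1: α = (0.99 + 0.09×24)×10⁻⁴ = 3.15×10⁻⁴ K⁻¹
Layer 2: α = (0.99 + 0.09×13)×10⁻⁴ = 2.16×10⁻⁴ K⁻¹
Layer 3: α = (0.99 + 0.09×1.8)×10⁻⁴ = 1.152×10⁻⁴ K⁻¹
Layer 1: 210 × 3.15×10⁻⁴ × 1.7 = 0.112455 m
210–790 m: 580 × 0.93 × 2.16×10⁻⁴ = 0.1165104 m
Layer 3: 1400 × 1.152×10⁻⁴ × 0.45 = 0.072576 m
Δh = 0.112455 + 0.1165104 + 0.072576 = 0.3015414 m ≈ 302 mm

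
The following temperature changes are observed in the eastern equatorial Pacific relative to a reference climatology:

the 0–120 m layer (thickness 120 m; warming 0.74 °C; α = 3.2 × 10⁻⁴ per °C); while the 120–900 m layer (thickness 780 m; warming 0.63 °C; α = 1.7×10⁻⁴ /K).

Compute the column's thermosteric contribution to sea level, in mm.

0–120 m: 120 × 0.74 × 3.2×10⁻⁴ = 0.028416 m
120–900 m: 1.7×10⁻⁴ × 0.63 × 780 = 0.083538 m
Δh = 0.028416 + 0.083538 = 0.111954 m

112 mm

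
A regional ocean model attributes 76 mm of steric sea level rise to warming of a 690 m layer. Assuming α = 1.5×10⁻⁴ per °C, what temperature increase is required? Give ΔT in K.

ΔT = Δh/(αH) = 0.076 / (1.5×10⁻⁴ × 690) ≈ 0.7343 K

0.734 K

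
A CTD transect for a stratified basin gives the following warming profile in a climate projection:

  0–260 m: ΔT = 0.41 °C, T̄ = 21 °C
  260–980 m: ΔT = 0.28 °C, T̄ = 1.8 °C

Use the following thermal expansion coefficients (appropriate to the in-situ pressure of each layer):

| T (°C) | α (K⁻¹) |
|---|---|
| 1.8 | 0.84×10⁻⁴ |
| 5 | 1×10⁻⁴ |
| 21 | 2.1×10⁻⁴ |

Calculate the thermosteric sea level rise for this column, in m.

about 0.0393 m

Layer 1 at 21 °C → α = 2.1×10⁻⁴ K⁻¹
Layer 2 at 1.8 °C → α = 0.84×10⁻⁴ K⁻¹
0–260 m: 2.1×10⁻⁴ × 260 × 0.41 = 0.022386 m
260–980 m: 0.28 × 720 × 0.84×10⁻⁴ = 0.0169344 m
Δh = 0.022386 + 0.0169344 = 0.0393204 m ≈ 0.0393 m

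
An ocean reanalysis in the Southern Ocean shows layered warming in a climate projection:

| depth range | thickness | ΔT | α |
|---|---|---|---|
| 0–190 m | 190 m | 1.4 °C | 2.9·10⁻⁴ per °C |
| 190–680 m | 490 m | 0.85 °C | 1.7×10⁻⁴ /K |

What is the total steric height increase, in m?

190 × 2.9×10⁻⁴ × 1.4 = 0.07714 m
Layer 2: 0.85 × 1.7×10⁻⁴ × 490 = 0.070805 m
Δh = 0.07714 + 0.070805 = 0.147945 m ≈ 0.148 m

0.148 m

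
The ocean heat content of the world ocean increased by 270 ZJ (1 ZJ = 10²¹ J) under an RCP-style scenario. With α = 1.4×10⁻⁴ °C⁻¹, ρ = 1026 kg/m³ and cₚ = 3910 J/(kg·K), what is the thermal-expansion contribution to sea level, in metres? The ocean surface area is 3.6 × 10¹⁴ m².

Δh = 0.0262 m

Per unit area: Q = 270×10²¹ / (3.6×10¹⁴) = 7.5×10⁸ J/m²
Δh = αQ/(ρcₚ) = 1.4×10⁻⁴ × 7.5×10⁸ / (1026 × 3910) ≈ 0.026174 m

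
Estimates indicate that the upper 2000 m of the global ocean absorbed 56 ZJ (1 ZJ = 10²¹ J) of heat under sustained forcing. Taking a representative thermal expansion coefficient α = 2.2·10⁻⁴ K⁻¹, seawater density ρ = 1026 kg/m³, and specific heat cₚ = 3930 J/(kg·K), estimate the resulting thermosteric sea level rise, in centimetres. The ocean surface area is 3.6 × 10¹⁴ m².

Per unit area: Q = 56×10²¹ / (3.6×10¹⁴) ≈ 1.556×10⁸ J/m²
Δh = αQ/(ρcₚ) = 2.2×10⁻⁴ × 1.556×10⁸ / (1026 × 3930) ≈ 0.0084897 m

Δh ≈ 0.849 cm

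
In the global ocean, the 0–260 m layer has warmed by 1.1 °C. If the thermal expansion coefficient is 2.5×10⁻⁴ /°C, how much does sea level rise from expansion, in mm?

Δh = αΔT·H = 2.5×10⁻⁴ × 1.1 × 260 = 0.07150 m

71.5 mm of thermosteric rise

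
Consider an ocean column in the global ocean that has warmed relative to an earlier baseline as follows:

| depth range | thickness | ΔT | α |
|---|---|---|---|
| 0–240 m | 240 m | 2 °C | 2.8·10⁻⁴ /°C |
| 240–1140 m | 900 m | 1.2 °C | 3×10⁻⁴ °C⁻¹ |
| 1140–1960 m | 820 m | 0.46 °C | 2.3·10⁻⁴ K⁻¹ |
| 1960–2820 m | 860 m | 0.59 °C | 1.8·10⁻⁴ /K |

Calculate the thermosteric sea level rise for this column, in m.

Δh ≈ 0.64 m

0–240 m: 2.8×10⁻⁴ × 240 × 2 = 0.13440 m
Layer 2: 900 × 3×10⁻⁴ × 1.2 = 0.32400 m
Layer 3: 2.3×10⁻⁴ × 820 × 0.46 = 0.086756 m
1.8×10⁻⁴ × 0.59 × 860 = 0.091332 m
Δh = 0.13440 + 0.32400 + 0.086756 + 0.091332 = 0.636488 m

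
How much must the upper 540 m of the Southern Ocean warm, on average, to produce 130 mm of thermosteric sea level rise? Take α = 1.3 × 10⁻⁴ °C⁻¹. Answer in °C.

ΔT = Δh/(αH) = 0.13 / (1.3×10⁻⁴ × 540) ≈ 1.852 °C

1.85 °C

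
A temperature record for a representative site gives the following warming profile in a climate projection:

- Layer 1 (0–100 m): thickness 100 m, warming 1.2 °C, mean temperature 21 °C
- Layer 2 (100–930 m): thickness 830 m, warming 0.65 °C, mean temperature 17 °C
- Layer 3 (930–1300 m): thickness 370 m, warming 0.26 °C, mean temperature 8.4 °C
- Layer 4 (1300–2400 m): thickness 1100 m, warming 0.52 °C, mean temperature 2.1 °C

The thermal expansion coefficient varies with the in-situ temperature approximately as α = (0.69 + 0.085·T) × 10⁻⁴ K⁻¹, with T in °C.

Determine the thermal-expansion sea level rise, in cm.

Δh = 20.8 cm

Layer 1: α = (0.69 + 0.085×21)×10⁻⁴ = 2.475×10⁻⁴ K⁻¹
Layer 2: α = (0.69 + 0.085×17)×10⁻⁴ = 2.135×10⁻⁴ K⁻¹
Layer 3: α = (0.69 + 0.085×8.4)×10⁻⁴ = 1.404×10⁻⁴ K⁻¹
Layer 4: α = (0.69 + 0.085×2.1)×10⁻⁴ = 0.8685×10⁻⁴ K⁻¹
100 × 2.475×10⁻⁴ × 1.2 = 0.02970 m
830 × 2.135×10⁻⁴ × 0.65 = 0.11518325 m
0.26 × 370 × 1.404×10⁻⁴ = 0.01350648 m
0.52 × 1100 × 0.8685×10⁻⁴ = 0.0496782 m
Δh = 0.02970 + 0.11518325 + 0.01350648 + 0.0496782 = 0.20806793 m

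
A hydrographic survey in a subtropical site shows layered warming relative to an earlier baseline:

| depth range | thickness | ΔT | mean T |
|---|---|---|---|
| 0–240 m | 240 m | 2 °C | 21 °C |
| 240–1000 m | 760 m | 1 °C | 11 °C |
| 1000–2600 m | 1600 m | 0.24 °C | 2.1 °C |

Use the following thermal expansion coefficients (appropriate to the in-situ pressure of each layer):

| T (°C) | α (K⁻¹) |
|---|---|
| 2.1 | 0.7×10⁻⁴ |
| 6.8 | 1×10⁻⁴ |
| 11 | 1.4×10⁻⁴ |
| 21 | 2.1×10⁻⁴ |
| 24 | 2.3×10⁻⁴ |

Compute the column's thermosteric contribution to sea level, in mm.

Layer 1 at 21 °C → α = 2.1×10⁻⁴ K⁻¹
Layer 2 at 11 °C → α = 1.4×10⁻⁴ K⁻¹
Layer 3 at 2.1 °C → α = 0.7×10⁻⁴ K⁻¹
0–240 m: 2 × 2.1×10⁻⁴ × 240 = 0.10080 m
Layer 2: 1.4×10⁻⁴ × 760 × 1 = 0.10640 m
0.7×10⁻⁴ × 1600 × 0.24 = 0.02688 m
Δh = 0.10080 + 0.10640 + 0.02688 = 0.23408 m

Δh ≈ 230 mm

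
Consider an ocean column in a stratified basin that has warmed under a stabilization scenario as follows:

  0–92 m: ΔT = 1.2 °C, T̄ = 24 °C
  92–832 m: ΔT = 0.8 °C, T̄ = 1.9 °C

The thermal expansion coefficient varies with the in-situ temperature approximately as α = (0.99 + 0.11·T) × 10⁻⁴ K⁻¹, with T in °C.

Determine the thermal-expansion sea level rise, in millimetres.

Layer 1: α = (0.99 + 0.11×24)×10⁻⁴ = 3.63×10⁻⁴ K⁻¹
Layer 2: α = (0.99 + 0.11×1.9)×10⁻⁴ = 1.199×10⁻⁴ K⁻¹
92 × 1.2 × 3.63×10⁻⁴ = 0.0400752 m
Layer 2: 1.199×10⁻⁴ × 0.8 × 740 = 0.0709808 m
Δh = 0.0400752 + 0.0709808 = 0.111056 m ≈ 111 mm

111 mm of thermosteric rise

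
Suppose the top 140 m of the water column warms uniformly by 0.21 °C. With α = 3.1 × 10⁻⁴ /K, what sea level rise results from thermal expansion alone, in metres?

Δh ≈ 0.00911 m

Δh = αΔT·H = 3.1×10⁻⁴ × 0.21 × 140 = 0.009114 m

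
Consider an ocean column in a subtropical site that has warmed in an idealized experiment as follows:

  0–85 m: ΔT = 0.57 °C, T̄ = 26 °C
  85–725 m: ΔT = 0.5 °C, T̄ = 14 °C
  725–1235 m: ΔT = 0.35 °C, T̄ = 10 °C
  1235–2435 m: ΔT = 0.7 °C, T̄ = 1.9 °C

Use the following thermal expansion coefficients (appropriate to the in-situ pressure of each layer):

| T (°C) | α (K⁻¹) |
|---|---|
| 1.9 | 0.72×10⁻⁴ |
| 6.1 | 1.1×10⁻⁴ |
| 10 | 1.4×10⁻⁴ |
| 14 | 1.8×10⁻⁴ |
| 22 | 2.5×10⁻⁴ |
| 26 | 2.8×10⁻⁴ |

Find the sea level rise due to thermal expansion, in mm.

Layer 1 at 26 °C → α = 2.8×10⁻⁴ K⁻¹
Layer 2 at 14 °C → α = 1.8×10⁻⁴ K⁻¹
Layer 3 at 10 °C → α = 1.4×10⁻⁴ K⁻¹
Layer 4 at 1.9 °C → α = 0.72×10⁻⁴ K⁻¹
0.57 × 85 × 2.8×10⁻⁴ = 0.013566 m
85–725 m: 640 × 1.8×10⁻⁴ × 0.5 = 0.05760 m
510 × 0.35 × 1.4×10⁻⁴ = 0.02499 m
Layer 4: 0.7 × 1200 × 0.72×10⁻⁴ = 0.06048 m
Δh = 0.013566 + 0.05760 + 0.02499 + 0.06048 = 0.156636 m ≈ 157 mm

about 157 mm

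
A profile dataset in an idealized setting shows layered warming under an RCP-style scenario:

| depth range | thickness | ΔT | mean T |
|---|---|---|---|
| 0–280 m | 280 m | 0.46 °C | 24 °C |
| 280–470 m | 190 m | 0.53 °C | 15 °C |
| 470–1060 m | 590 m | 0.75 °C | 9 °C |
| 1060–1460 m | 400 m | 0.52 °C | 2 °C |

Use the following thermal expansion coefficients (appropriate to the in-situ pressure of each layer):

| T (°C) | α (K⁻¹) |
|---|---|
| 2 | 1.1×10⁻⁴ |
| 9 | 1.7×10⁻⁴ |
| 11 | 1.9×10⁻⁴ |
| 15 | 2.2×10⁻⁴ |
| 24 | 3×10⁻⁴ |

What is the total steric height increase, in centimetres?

about 15.9 cm

Layer 1 at 24 °C → α = 3×10⁻⁴ K⁻¹
Layer 2 at 15 °C → α = 2.2×10⁻⁴ K⁻¹
Layer 3 at 9 °C → α = 1.7×10⁻⁴ K⁻¹
Layer 4 at 2 °C → α = 1.1×10⁻⁴ K⁻¹
3×10⁻⁴ × 0.46 × 280 = 0.03864 m
Layer 2: 190 × 2.2×10⁻⁴ × 0.53 = 0.022154 m
Layer 3: 0.75 × 590 × 1.7×10⁻⁴ = 0.075225 m
400 × 1.1×10⁻⁴ × 0.52 = 0.02288 m
Δh = 0.03864 + 0.022154 + 0.075225 + 0.02288 = 0.158899 m ≈ 15.9 cm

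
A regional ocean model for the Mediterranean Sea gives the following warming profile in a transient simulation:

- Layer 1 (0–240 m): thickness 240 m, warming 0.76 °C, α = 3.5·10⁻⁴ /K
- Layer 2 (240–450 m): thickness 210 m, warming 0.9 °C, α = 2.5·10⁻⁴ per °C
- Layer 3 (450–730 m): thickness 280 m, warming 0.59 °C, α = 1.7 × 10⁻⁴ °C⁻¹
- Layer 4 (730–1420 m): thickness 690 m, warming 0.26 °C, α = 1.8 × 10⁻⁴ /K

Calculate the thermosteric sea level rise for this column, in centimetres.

17.1 cm

3.5×10⁻⁴ × 240 × 0.76 = 0.06384 m
Layer 2: 210 × 0.9 × 2.5×10⁻⁴ = 0.04725 m
1.7×10⁻⁴ × 0.59 × 280 = 0.028084 m
Layer 4: 0.26 × 1.8×10⁻⁴ × 690 = 0.032292 m
Δh = 0.06384 + 0.04725 + 0.028084 + 0.032292 = 0.171466 m ≈ 17.1 cm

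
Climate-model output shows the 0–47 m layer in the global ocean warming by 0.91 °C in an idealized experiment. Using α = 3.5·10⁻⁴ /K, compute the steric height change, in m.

Δh = αΔT·H = 3.5×10⁻⁴ × 0.91 × 47 = 0.0149695 m

0.0150 m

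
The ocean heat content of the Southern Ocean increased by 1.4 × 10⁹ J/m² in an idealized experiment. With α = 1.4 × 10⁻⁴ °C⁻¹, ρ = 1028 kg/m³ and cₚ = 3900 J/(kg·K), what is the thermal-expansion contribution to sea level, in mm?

Δh = αQ/(ρcₚ) = 1.4×10⁻⁴ × 1.4×10⁹ / (1028 × 3900) ≈ 0.048888 m

49 mm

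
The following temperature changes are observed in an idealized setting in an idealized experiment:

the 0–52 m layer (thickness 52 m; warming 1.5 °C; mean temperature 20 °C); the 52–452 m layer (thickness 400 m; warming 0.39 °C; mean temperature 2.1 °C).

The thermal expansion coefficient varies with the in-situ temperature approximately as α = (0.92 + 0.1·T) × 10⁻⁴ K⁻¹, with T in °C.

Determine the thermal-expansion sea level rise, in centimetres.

about 4.0 cm

Layer 1: α = (0.92 + 0.1×20)×10⁻⁴ = 2.92×10⁻⁴ K⁻¹
Layer 2: α = (0.92 + 0.1×2.1)×10⁻⁴ = 1.13×10⁻⁴ K⁻¹
Layer 1: 52 × 2.92×10⁻⁴ × 1.5 = 0.022776 m
Layer 2: 400 × 0.39 × 1.13×10⁻⁴ = 0.017628 m
Δh = 0.022776 + 0.017628 = 0.040404 m ≈ 4.0 cm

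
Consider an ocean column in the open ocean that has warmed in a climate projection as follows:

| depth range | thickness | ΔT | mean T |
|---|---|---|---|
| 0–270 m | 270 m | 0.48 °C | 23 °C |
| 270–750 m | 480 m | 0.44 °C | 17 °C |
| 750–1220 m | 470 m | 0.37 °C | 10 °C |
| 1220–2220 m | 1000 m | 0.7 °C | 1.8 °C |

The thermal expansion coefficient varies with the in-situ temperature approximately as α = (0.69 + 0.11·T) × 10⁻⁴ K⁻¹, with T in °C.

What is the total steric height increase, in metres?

Layer 1: α = (0.69 + 0.11×23)×10⁻⁴ = 3.22×10⁻⁴ K⁻¹
Layer 2: α = (0.69 + 0.11×17)×10⁻⁴ = 2.56×10⁻⁴ K⁻¹
Layer 3: α = (0.69 + 0.11×10)×10⁻⁴ = 1.79×10⁻⁴ K⁻¹
Layer 4: α = (0.69 + 0.11×1.8)×10⁻⁴ = 0.888×10⁻⁴ K⁻¹
Layer 1: 270 × 0.48 × 3.22×10⁻⁴ = 0.0417312 m
480 × 0.44 × 2.56×10⁻⁴ = 0.0540672 m
0.37 × 1.79×10⁻⁴ × 470 = 0.0311281 m
0.7 × 0.888×10⁻⁴ × 1000 = 0.06216 m
Δh = 0.0417312 + 0.0540672 + 0.0311281 + 0.06216 = 0.1890865 m

Δh ≈ 0.189 m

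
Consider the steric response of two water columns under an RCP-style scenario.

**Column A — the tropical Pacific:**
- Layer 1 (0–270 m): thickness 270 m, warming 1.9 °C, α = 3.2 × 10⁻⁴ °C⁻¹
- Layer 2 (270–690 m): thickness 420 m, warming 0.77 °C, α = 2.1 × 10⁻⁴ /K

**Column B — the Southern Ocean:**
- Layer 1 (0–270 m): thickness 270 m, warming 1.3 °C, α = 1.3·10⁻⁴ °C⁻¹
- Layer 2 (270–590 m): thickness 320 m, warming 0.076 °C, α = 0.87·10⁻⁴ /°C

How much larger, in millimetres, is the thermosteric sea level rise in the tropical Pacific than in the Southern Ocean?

A 0–270 m: 270 × 1.9 × 3.2×10⁻⁴ = 0.16416 m
A Layer 2: 0.77 × 420 × 2.1×10⁻⁴ = 0.067914 m
A total: 0.232074 m
B Layer 1: 1.3×10⁻⁴ × 1.3 × 270 = 0.04563 m
B Layer 2: 320 × 0.87×10⁻⁴ × 0.076 = 0.00211584 m
B total: 0.04774584 m
Difference: 0.232074 − 0.04774584 = 0.18432816 m

Δh_A − Δh_B ≈ 184 mm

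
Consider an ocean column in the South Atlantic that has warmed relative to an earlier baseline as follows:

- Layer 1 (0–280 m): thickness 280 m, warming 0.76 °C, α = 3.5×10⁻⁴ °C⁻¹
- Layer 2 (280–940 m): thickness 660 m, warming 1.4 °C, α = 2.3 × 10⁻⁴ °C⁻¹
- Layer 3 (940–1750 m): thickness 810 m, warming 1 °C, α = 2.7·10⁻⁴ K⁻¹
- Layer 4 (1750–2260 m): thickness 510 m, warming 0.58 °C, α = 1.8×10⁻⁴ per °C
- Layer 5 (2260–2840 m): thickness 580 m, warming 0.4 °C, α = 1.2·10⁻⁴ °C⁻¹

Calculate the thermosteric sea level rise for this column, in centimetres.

58.7 cm of thermosteric rise

Layer 1: 3.5×10⁻⁴ × 0.76 × 280 = 0.07448 m
280–940 m: 1.4 × 660 × 2.3×10⁻⁴ = 0.21252 m
810 × 2.7×10⁻⁴ × 1 = 0.21870 m
1750–2260 m: 1.8×10⁻⁴ × 0.58 × 510 = 0.053244 m
580 × 1.2×10⁻⁴ × 0.4 = 0.02784 m
Δh = 0.07448 + 0.21252 + 0.21870 + 0.053244 + 0.02784 = 0.586784 m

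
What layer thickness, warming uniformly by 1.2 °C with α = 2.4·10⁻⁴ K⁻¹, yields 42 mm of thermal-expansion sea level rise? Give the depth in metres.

H ≈ 146 m

H = Δh/(αΔT) = 0.042 / (2.4×10⁻⁴ × 1.2) ≈ 145.8 m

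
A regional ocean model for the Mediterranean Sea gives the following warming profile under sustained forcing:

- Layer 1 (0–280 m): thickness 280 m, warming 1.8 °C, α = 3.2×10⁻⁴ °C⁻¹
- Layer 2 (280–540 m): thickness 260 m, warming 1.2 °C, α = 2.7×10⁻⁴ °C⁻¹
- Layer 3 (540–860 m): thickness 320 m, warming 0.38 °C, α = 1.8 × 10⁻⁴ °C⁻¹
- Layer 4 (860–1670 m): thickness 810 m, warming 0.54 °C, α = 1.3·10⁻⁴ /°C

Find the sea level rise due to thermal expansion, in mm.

324 mm of thermosteric rise

0–280 m: 280 × 3.2×10⁻⁴ × 1.8 = 0.16128 m
Layer 2: 260 × 1.2 × 2.7×10⁻⁴ = 0.08424 m
0.38 × 320 × 1.8×10⁻⁴ = 0.021888 m
Layer 4: 810 × 1.3×10⁻⁴ × 0.54 = 0.056862 m
Δh = 0.16128 + 0.08424 + 0.021888 + 0.056862 = 0.32427 m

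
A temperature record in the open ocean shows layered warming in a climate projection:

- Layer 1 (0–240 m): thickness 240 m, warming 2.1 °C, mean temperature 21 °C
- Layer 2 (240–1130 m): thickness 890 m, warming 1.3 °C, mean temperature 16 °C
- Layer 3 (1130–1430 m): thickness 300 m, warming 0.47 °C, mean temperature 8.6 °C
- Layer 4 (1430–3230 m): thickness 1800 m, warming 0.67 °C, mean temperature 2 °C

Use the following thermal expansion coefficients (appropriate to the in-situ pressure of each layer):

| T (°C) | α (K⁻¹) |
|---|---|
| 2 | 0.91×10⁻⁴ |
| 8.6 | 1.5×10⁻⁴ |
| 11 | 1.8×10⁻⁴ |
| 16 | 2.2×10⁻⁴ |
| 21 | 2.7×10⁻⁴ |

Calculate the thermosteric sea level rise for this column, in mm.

Layer 1 at 21 °C → α = 2.7×10⁻⁴ K⁻¹
Layer 2 at 16 °C → α = 2.2×10⁻⁴ K⁻¹
Layer 3 at 8.6 °C → α = 1.5×10⁻⁴ K⁻¹
Layer 4 at 2 °C → α = 0.91×10⁻⁴ K⁻¹
0–240 m: 2.1 × 240 × 2.7×10⁻⁴ = 0.13608 m
Layer 2: 2.2×10⁻⁴ × 1.3 × 890 = 0.25454 m
Layer 3: 0.47 × 1.5×10⁻⁴ × 300 = 0.02115 m
0.67 × 0.91×10⁻⁴ × 1800 = 0.109746 m
Δh = 0.13608 + 0.25454 + 0.02115 + 0.109746 = 0.521516 m

520 mm of thermosteric rise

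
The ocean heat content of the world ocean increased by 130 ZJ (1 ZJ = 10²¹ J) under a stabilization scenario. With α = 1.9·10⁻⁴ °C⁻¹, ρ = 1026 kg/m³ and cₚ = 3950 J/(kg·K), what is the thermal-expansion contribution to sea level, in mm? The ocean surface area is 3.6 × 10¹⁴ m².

Per unit area: Q = 130×10²¹ / (3.6×10¹⁴) ≈ 3.611×10⁸ J/m²
Δh = αQ/(ρcₚ) = 1.9×10⁻⁴ × 3.611×10⁸ / (1026 × 3950) ≈ 0.016929 m

16.9 mm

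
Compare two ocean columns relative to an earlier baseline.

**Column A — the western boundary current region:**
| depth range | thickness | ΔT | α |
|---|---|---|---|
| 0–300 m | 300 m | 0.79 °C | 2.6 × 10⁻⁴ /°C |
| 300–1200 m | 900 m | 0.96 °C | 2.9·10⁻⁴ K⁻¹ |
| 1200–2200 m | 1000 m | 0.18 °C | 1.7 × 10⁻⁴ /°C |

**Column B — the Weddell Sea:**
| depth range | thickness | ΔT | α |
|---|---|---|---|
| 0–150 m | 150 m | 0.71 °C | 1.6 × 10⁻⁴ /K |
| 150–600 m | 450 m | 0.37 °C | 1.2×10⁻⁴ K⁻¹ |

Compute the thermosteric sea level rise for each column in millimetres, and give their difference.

A 300 × 0.79 × 2.6×10⁻⁴ = 0.06162 m
A Layer 2: 2.9×10⁻⁴ × 0.96 × 900 = 0.25056 m
A 1200–2200 m: 1000 × 1.7×10⁻⁴ × 0.18 = 0.03060 m
A total: 0.34278 m
B 0–150 m: 150 × 1.6×10⁻⁴ × 0.71 = 0.01704 m
B 0.37 × 450 × 1.2×10⁻⁴ = 0.01998 m
B total: 0.03702 m
Difference: 0.34278 − 0.03702 = 0.30576 m

A: 343 mm; B: 37.0 mm; difference 306 mm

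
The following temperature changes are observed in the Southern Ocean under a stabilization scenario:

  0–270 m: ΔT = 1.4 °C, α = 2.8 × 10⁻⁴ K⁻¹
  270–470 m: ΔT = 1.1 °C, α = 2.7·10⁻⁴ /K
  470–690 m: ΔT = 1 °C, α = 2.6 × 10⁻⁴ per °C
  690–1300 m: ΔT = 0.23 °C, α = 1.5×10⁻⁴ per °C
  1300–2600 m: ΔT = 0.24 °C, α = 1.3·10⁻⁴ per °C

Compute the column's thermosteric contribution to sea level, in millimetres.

Δh = 284 mm

270 × 1.4 × 2.8×10⁻⁴ = 0.10584 m
270–470 m: 1.1 × 2.7×10⁻⁴ × 200 = 0.05940 m
Layer 3: 1 × 2.6×10⁻⁴ × 220 = 0.05720 m
690–1300 m: 1.5×10⁻⁴ × 0.23 × 610 = 0.021045 m
1300–2600 m: 1.3×10⁻⁴ × 0.24 × 1300 = 0.04056 m
Δh = 0.10584 + 0.05940 + 0.05720 + 0.021045 + 0.04056 = 0.284045 m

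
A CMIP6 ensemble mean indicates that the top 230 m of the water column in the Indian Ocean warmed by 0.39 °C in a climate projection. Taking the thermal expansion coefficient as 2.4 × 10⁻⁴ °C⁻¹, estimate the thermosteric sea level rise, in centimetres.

Δh = αΔT·H = 2.4×10⁻⁴ × 0.39 × 230 = 0.021528 m

2.15 cm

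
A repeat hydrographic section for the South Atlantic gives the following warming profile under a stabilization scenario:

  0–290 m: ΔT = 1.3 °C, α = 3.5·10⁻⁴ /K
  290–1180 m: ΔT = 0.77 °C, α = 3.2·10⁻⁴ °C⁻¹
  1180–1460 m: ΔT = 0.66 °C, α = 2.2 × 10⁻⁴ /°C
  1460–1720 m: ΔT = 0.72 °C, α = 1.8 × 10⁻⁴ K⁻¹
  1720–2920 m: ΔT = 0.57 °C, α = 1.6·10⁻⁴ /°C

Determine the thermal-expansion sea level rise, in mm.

535 mm

1.3 × 290 × 3.5×10⁻⁴ = 0.13195 m
290–1180 m: 890 × 0.77 × 3.2×10⁻⁴ = 0.219296 m
1180–1460 m: 2.2×10⁻⁴ × 0.66 × 280 = 0.040656 m
Layer 4: 0.72 × 260 × 1.8×10⁻⁴ = 0.033696 m
1720–2920 m: 1.6×10⁻⁴ × 1200 × 0.57 = 0.10944 m
Δh = 0.13195 + 0.219296 + 0.040656 + 0.033696 + 0.10944 = 0.535038 m ≈ 535 mm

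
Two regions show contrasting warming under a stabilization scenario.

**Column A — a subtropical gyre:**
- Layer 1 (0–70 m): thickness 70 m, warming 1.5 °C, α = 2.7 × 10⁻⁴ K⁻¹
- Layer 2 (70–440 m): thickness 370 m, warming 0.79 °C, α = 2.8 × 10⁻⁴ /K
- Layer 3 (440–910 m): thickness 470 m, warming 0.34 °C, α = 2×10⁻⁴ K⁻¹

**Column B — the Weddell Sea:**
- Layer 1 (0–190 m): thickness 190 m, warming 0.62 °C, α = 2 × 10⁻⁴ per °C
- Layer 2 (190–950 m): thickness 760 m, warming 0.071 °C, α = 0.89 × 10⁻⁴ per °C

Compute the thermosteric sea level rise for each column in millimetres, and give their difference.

Δh_A ≈ 140 mm, Δh_B ≈ 28 mm; difference ≈ 110 mm

A Layer 1: 1.5 × 70 × 2.7×10⁻⁴ = 0.02835 m
A 70–440 m: 0.79 × 370 × 2.8×10⁻⁴ = 0.081844 m
A 0.34 × 470 × 2×10⁻⁴ = 0.03196 m
A total: 0.142154 m
B 190 × 0.62 × 2×10⁻⁴ = 0.02356 m
B 190–950 m: 760 × 0.071 × 0.89×10⁻⁴ = 0.00480244 m
B total: 0.02836244 m
Difference: 0.142154 − 0.02836244 = 0.11379156 m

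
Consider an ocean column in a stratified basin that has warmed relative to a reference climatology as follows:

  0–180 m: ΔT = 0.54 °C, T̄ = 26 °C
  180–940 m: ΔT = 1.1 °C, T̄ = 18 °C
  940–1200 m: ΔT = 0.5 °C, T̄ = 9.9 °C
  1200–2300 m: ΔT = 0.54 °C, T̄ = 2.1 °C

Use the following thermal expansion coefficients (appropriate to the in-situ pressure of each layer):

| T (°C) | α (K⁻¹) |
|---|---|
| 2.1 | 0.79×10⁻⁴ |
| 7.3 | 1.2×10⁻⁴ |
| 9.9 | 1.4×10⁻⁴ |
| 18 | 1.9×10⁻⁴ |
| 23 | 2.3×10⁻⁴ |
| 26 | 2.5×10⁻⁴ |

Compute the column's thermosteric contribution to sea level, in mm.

250 mm of thermosteric rise

Layer 1 at 26 °C → α = 2.5×10⁻⁴ K⁻¹
Layer 2 at 18 °C → α = 1.9×10⁻⁴ K⁻¹
Layer 3 at 9.9 °C → α = 1.4×10⁻⁴ K⁻¹
Layer 4 at 2.1 °C → α = 0.79×10⁻⁴ K⁻¹
Layer 1: 2.5×10⁻⁴ × 180 × 0.54 = 0.02430 m
1.1 × 1.9×10⁻⁴ × 760 = 0.15884 m
940–1200 m: 0.5 × 1.4×10⁻⁴ × 260 = 0.01820 m
1200–2300 m: 0.54 × 1100 × 0.79×10⁻⁴ = 0.046926 m
Δh = 0.02430 + 0.15884 + 0.01820 + 0.046926 = 0.248266 m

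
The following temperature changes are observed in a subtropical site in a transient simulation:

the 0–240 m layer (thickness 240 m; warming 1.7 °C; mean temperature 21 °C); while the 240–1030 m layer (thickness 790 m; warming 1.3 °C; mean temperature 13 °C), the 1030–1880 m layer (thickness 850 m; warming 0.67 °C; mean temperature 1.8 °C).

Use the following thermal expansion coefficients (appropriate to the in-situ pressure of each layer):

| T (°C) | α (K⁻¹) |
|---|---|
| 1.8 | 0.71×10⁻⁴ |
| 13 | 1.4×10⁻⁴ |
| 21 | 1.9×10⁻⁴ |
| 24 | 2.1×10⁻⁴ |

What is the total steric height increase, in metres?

Layer 1 at 21 °C → α = 1.9×10⁻⁴ K⁻¹
Layer 2 at 13 °C → α = 1.4×10⁻⁴ K⁻¹
Layer 3 at 1.8 °C → α = 0.71×10⁻⁴ K⁻¹
1.7 × 1.9×10⁻⁴ × 240 = 0.07752 m
1.4×10⁻⁴ × 790 × 1.3 = 0.14378 m
0.71×10⁻⁴ × 0.67 × 850 = 0.0404345 m
Δh = 0.07752 + 0.14378 + 0.0404345 = 0.2617345 m ≈ 0.262 m

0.262 m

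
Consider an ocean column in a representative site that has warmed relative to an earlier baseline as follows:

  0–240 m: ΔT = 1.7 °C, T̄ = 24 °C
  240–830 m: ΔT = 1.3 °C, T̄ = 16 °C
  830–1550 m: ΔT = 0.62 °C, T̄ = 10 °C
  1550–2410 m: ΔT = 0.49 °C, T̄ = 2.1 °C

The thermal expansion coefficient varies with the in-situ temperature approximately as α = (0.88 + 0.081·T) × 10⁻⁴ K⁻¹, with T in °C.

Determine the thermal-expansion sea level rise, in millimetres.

Δh ≈ 402 mm

Layer 1: α = (0.88 + 0.081×24)×10⁻⁴ = 2.824×10⁻⁴ K⁻¹
Layer 2: α = (0.88 + 0.081×16)×10⁻⁴ = 2.176×10⁻⁴ K⁻¹
Layer 3: α = (0.88 + 0.081×10)×10⁻⁴ = 1.69×10⁻⁴ K⁻¹
Layer 4: α = (0.88 + 0.081×2.1)×10⁻⁴ = 1.0501×10⁻⁴ K⁻¹
0–240 m: 1.7 × 2.824×10⁻⁴ × 240 = 0.1152192 m
590 × 1.3 × 2.176×10⁻⁴ = 0.1668992 m
830–1550 m: 720 × 1.69×10⁻⁴ × 0.62 = 0.0754416 m
Layer 4: 860 × 0.49 × 1.0501×10⁻⁴ = 0.044251214 m
Δh = 0.1152192 + 0.1668992 + 0.0754416 + 0.044251214 = 0.401811214 m ≈ 402 mm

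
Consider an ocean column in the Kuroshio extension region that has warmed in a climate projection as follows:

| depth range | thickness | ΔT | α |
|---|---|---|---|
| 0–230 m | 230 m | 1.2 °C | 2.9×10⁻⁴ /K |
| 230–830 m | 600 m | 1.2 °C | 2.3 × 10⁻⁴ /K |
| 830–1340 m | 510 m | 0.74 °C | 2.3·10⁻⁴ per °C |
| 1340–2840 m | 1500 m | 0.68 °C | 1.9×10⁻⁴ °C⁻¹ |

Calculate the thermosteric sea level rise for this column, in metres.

0.526 m

230 × 1.2 × 2.9×10⁻⁴ = 0.08004 m
Layer 2: 1.2 × 2.3×10⁻⁴ × 600 = 0.16560 m
Layer 3: 510 × 2.3×10⁻⁴ × 0.74 = 0.086802 m
1340–2840 m: 1500 × 0.68 × 1.9×10⁻⁴ = 0.19380 m
Δh = 0.08004 + 0.16560 + 0.086802 + 0.19380 = 0.526242 m ≈ 0.526 m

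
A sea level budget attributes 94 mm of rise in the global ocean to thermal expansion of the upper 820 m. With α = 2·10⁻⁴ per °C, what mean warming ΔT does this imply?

0.573 °C

ΔT = Δh/(αH) = 0.094 / (2×10⁻⁴ × 820) ≈ 0.5732 °C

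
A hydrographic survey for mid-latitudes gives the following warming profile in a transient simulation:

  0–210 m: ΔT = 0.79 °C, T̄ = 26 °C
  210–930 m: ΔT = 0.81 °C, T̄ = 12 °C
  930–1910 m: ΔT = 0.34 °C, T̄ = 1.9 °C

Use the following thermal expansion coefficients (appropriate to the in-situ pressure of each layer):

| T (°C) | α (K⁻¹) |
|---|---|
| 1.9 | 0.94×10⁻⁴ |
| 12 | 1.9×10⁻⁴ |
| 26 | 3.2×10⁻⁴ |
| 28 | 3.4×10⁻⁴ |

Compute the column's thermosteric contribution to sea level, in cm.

Layer 1 at 26 °C → α = 3.2×10⁻⁴ K⁻¹
Layer 2 at 12 °C → α = 1.9×10⁻⁴ K⁻¹
Layer 3 at 1.9 °C → α = 0.94×10⁻⁴ K⁻¹
210 × 0.79 × 3.2×10⁻⁴ = 0.053088 m
Layer 2: 0.81 × 1.9×10⁻⁴ × 720 = 0.110808 m
930–1910 m: 0.94×10⁻⁴ × 0.34 × 980 = 0.0313208 m
Δh = 0.053088 + 0.110808 + 0.0313208 = 0.1952168 m ≈ 19.5 cm

19.5 cm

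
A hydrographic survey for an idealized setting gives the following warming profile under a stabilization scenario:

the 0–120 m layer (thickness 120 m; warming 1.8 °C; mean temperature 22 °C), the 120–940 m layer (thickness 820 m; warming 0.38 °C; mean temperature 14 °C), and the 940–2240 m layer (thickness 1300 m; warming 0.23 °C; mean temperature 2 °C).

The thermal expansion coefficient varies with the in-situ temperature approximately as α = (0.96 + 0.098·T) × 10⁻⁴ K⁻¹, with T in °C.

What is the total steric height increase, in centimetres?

17.5 cm

Layer 1: α = (0.96 + 0.098×22)×10⁻⁴ = 3.116×10⁻⁴ K⁻¹
Layer 2: α = (0.96 + 0.098×14)×10⁻⁴ = 2.332×10⁻⁴ K⁻¹
Layer 3: α = (0.96 + 0.098×2)×10⁻⁴ = 1.156×10⁻⁴ K⁻¹
Layer 1: 1.8 × 3.116×10⁻⁴ × 120 = 0.0673056 m
120–940 m: 820 × 2.332×10⁻⁴ × 0.38 = 0.07266512 m
Layer 3: 1300 × 0.23 × 1.156×10⁻⁴ = 0.0345644 m
Δh = 0.0673056 + 0.07266512 + 0.0345644 = 0.17453512 m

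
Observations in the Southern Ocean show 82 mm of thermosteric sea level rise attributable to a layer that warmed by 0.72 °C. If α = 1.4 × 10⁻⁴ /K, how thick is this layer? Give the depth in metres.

H = Δh/(αΔT) = 0.082 / (1.4×10⁻⁴ × 0.72) ≈ 813.5 m

H ≈ 810 m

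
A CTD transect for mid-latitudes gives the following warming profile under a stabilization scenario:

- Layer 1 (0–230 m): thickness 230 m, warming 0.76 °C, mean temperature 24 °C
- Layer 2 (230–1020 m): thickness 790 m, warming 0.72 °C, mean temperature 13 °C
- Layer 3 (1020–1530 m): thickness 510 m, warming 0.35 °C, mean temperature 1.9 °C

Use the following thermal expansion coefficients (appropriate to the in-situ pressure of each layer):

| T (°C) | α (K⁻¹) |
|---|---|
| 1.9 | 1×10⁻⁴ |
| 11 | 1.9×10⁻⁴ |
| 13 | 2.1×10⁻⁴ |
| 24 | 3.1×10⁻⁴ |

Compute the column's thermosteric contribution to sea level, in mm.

Layer 1 at 24 °C → α = 3.1×10⁻⁴ K⁻¹
Layer 2 at 13 °C → α = 2.1×10⁻⁴ K⁻¹
Layer 3 at 1.9 °C → α = 1×10⁻⁴ K⁻¹
0–230 m: 0.76 × 230 × 3.1×10⁻⁴ = 0.054188 m
0.72 × 790 × 2.1×10⁻⁴ = 0.119448 m
Layer 3: 1×10⁻⁴ × 0.35 × 510 = 0.01785 m
Δh = 0.054188 + 0.119448 + 0.01785 = 0.191486 m

Δh ≈ 191 mm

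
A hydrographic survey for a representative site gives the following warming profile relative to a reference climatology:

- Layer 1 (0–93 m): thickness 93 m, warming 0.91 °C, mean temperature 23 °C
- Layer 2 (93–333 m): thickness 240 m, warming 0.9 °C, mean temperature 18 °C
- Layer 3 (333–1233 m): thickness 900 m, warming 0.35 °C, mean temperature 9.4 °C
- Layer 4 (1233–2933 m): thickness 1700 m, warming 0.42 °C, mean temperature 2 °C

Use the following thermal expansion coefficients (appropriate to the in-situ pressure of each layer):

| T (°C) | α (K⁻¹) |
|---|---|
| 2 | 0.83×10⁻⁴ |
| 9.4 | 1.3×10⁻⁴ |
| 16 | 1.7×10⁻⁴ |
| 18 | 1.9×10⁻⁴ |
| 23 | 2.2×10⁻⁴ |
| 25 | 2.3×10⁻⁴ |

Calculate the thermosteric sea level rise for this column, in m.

0.16 m of thermosteric rise

Layer 1 at 23 °C → α = 2.2×10⁻⁴ K⁻¹
Layer 2 at 18 °C → α = 1.9×10⁻⁴ K⁻¹
Layer 3 at 9.4 °C → α = 1.3×10⁻⁴ K⁻¹
Layer 4 at 2 °C → α = 0.83×10⁻⁴ K⁻¹
Layer 1: 2.2×10⁻⁴ × 0.91 × 93 = 0.0186186 m
93–333 m: 1.9×10⁻⁴ × 240 × 0.9 = 0.04104 m
333–1233 m: 0.35 × 900 × 1.3×10⁻⁴ = 0.04095 m
Layer 4: 0.83×10⁻⁴ × 0.42 × 1700 = 0.059262 m
Δh = 0.0186186 + 0.04104 + 0.04095 + 0.059262 = 0.1598706 m ≈ 0.16 m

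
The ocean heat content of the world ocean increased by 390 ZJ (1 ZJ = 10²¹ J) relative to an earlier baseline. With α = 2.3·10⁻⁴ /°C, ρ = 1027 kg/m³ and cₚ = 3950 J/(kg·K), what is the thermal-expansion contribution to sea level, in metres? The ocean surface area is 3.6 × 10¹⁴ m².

Per unit area: Q = 390×10²¹ / (3.6×10¹⁴) ≈ 1.083×10⁹ J/m²
Δh = αQ/(ρcₚ) = 2.3×10⁻⁴ × 1.083×10⁹ / (1027 × 3950) ≈ 0.061403 m

0.0614 m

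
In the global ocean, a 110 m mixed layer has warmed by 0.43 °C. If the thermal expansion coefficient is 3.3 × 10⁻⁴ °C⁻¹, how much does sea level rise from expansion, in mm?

Δh = αΔT·H = 3.3×10⁻⁴ × 0.43 × 110 = 0.015609 m

Δh ≈ 16 mm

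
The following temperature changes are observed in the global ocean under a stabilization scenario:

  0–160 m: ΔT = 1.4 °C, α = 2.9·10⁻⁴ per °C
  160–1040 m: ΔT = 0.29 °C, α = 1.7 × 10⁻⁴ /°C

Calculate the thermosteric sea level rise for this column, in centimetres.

0–160 m: 1.4 × 2.9×10⁻⁴ × 160 = 0.06496 m
160–1040 m: 1.7×10⁻⁴ × 880 × 0.29 = 0.043384 m
Δh = 0.06496 + 0.043384 = 0.108344 m ≈ 10.8 cm

about 10.8 cm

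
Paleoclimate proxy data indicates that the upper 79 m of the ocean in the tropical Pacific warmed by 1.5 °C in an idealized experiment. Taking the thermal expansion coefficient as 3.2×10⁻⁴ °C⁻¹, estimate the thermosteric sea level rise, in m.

0.0379 m of thermosteric rise

Δh = αΔT·H = 3.2×10⁻⁴ × 1.5 × 79 = 0.03792 m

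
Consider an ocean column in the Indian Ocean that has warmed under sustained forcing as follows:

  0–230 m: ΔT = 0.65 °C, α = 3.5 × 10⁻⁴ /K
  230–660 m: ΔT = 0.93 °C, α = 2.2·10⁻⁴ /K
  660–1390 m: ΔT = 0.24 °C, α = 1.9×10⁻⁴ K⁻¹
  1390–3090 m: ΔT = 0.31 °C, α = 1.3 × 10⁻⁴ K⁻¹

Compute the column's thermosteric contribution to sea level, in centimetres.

24 cm

0–230 m: 230 × 0.65 × 3.5×10⁻⁴ = 0.052325 m
Layer 2: 0.93 × 2.2×10⁻⁴ × 430 = 0.087978 m
Layer 3: 730 × 1.9×10⁻⁴ × 0.24 = 0.033288 m
1.3×10⁻⁴ × 1700 × 0.31 = 0.06851 m
Δh = 0.052325 + 0.087978 + 0.033288 + 0.06851 = 0.242101 m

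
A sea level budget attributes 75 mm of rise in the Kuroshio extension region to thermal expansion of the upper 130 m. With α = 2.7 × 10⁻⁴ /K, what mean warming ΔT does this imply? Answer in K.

ΔT = Δh/(αH) = 0.075 / (2.7×10⁻⁴ × 130) ≈ 2.137 K

2.1 K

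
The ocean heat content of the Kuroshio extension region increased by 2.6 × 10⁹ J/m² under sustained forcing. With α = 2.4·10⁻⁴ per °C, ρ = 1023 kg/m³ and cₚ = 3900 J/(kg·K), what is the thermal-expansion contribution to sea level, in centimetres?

16 cm

Δh = αQ/(ρcₚ) = 2.4×10⁻⁴ × 2.6×10⁹ / (1023 × 3900) ≈ 0.15640 m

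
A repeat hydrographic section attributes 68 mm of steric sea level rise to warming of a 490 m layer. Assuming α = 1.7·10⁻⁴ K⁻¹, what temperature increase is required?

ΔT = Δh/(αH) = 0.068 / (1.7×10⁻⁴ × 490) ≈ 0.8163 K

0.82 K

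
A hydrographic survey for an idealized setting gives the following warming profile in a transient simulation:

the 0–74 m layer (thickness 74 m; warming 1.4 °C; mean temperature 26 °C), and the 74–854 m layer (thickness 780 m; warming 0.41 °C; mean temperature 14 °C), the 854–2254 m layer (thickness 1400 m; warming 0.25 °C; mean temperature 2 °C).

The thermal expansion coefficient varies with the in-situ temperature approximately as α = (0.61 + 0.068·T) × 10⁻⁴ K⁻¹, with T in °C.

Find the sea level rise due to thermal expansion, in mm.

Δh ≈ 100 mm

Layer 1: α = (0.61 + 0.068×26)×10⁻⁴ = 2.378×10⁻⁴ K⁻¹
Layer 2: α = (0.61 + 0.068×14)×10⁻⁴ = 1.562×10⁻⁴ K⁻¹
Layer 3: α = (0.61 + 0.068×2)×10⁻⁴ = 0.746×10⁻⁴ K⁻¹
74 × 1.4 × 2.378×10⁻⁴ = 0.02463608 m
Layer 2: 1.562×10⁻⁴ × 780 × 0.41 = 0.04995276 m
854–2254 m: 0.746×10⁻⁴ × 0.25 × 1400 = 0.02611 m
Δh = 0.02463608 + 0.04995276 + 0.02611 = 0.10069884 m ≈ 100 mm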